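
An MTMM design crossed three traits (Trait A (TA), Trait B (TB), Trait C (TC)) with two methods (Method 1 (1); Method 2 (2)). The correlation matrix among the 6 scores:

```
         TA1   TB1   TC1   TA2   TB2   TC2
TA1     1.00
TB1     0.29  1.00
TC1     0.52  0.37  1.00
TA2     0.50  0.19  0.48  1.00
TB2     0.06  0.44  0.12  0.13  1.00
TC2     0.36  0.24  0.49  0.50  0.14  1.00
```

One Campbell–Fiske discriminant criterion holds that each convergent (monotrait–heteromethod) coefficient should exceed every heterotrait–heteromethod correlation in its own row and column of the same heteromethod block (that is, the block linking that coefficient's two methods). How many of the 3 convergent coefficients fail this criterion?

Convergent coefficients and their comparison sets:
TA (methods 1·2): 0.50 vs {0.06, 0.19, 0.36, 0.48} → pass.
TB (methods 1·2): 0.44 vs {0.19, 0.06, 0.24, 0.12} → pass.
TC (methods 1·2): 0.49 vs {0.48, 0.36, 0.12, 0.24} → pass.
0 of 3 fail.

0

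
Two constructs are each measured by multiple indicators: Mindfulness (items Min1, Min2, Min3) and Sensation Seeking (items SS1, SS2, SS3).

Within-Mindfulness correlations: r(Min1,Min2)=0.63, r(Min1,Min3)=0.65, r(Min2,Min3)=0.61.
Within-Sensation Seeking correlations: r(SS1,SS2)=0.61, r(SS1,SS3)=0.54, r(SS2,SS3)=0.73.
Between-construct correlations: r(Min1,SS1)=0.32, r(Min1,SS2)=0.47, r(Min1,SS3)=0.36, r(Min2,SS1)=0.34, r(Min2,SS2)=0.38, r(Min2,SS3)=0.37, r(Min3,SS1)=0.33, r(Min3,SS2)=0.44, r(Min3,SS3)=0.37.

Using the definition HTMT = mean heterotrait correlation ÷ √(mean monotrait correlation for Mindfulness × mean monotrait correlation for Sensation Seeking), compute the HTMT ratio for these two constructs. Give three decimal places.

0.598

Mean between = 3.38/9 = 0.3756.
Mean within-Min = 1.89/3 = 0.6300; mean within-SS = 1.88/3 = 0.6267.
Geometric mean = √(0.6300 × 0.6267) = 0.6283.
HTMT = 0.3756 / 0.6283 = 0.598.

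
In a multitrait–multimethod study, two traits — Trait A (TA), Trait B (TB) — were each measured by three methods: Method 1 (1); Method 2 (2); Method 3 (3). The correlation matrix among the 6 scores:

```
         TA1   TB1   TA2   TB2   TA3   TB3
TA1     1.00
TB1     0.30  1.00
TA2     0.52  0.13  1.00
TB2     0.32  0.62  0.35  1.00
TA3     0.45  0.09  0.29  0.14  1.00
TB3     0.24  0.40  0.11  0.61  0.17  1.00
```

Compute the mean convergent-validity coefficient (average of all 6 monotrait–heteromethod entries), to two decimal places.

0.48

Convergent values: 0.52, 0.45, 0.29, 0.62, 0.40, 0.61; mean = 2.89/6 = 0.48.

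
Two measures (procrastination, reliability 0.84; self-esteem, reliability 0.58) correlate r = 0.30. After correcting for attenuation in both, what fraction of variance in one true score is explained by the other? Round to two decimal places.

0.18

Disattenuated r = 0.30 / √(0.84 × 0.58) = 0.30 / 0.6980 = 0.4298.
Shared true-score variance = 0.4298² = 0.1847 ≈ 0.18.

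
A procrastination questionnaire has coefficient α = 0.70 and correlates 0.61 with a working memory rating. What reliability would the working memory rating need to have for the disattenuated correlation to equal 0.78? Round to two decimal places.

r_true = r_obs / √(r_xx · r_yy) ⇒ 0.78 = 0.61 / √(0.70 · r_yy).
√(0.70 · r_yy) = 0.61 / 0.78 = 0.7821; 0.70 · r_yy = 0.6117; r_yy = 0.6117 / 0.70 ≈ 0.87.

0.87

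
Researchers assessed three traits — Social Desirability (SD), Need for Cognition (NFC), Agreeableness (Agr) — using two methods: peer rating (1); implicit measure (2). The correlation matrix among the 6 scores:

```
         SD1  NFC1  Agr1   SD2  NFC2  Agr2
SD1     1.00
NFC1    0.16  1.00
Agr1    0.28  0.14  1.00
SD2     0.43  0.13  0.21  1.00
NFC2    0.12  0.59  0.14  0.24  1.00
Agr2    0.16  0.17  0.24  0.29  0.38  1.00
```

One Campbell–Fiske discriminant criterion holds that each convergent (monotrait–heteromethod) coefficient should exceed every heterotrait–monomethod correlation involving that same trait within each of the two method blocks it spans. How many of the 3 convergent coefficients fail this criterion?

1

Each convergent coefficient versus the relevant comparison correlations:
SD (methods 1·2): 0.43 vs {0.16, 0.24, 0.28, 0.29} → pass.
NFC (methods 1·2): 0.59 vs {0.16, 0.24, 0.14, 0.38} → pass.
Agr (methods 1·2): 0.24 vs {0.28, 0.29, 0.14, 0.38} → fail.
1 of 3 fail.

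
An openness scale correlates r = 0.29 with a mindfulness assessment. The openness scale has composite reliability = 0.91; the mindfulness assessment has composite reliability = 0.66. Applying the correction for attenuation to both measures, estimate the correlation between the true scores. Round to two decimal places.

0.37

r_true = r_obs / √(r_xx · r_yy) = 0.29 / √(0.91 × 0.66) = 0.29 / √0.6006 = 0.29 / 0.7750 ≈ 0.37.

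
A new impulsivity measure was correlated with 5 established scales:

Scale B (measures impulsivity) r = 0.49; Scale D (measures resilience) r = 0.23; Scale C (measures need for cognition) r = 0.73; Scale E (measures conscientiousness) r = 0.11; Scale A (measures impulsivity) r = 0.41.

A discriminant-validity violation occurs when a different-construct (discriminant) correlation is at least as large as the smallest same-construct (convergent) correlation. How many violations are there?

1

Convergent (same construct = impulsivity): Scale B, Scale A.
Smallest convergent = 0.41. Discriminant values: 0.23, 0.73, 0.11; count ≥ 0.41 → 1.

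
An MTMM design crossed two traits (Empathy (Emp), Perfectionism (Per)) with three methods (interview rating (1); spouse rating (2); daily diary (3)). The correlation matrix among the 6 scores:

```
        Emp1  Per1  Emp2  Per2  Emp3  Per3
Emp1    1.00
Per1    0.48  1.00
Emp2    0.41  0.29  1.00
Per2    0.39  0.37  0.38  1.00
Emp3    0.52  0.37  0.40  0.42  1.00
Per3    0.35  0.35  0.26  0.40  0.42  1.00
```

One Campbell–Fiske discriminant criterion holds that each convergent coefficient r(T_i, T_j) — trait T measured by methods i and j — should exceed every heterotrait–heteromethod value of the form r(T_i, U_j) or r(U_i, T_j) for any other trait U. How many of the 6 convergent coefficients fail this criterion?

Each convergent coefficient versus the relevant comparison correlations:
Emp (methods 1·2): 0.41 vs {0.39, 0.29} → pass.
Emp (methods 1·3): 0.52 vs {0.35, 0.37} → pass.
Emp (methods 2·3): 0.40 vs {0.26, 0.42} → fail.
Per (methods 1·2): 0.37 vs {0.29, 0.39} → fail.
Per (methods 1·3): 0.35 vs {0.37, 0.35} → fail.
Per (methods 2·3): 0.40 vs {0.42, 0.26} → fail.
4 of 6 fail.

4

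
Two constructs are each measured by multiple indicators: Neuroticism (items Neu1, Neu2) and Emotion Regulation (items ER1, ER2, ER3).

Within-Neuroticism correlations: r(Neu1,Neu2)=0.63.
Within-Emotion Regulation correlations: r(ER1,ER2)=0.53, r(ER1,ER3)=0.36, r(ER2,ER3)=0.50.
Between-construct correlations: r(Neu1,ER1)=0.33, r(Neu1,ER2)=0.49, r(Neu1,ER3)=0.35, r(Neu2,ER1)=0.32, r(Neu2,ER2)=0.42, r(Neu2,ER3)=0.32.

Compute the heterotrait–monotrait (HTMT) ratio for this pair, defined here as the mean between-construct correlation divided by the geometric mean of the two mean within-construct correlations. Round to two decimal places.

Mean between = 2.23/6 = 0.3717.
Mean within-Neu = 0.63/1 = 0.6300; mean within-ER = 1.39/3 = 0.4633.
Geometric mean = √(0.6300 × 0.4633) = 0.5403.
HTMT = 0.3717 / 0.5403 = 0.69.

0.69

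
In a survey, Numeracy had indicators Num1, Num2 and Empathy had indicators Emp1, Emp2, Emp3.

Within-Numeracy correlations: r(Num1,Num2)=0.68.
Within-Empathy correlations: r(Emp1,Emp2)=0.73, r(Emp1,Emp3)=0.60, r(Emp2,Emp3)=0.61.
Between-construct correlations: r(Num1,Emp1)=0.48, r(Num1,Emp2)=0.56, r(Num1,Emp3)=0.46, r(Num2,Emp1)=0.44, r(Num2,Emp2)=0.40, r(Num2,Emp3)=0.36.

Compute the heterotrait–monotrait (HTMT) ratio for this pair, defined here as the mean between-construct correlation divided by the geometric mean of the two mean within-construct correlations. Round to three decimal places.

Mean between = 2.70/6 = 0.4500.
Mean within-Num = 0.68/1 = 0.6800; mean within-Emp = 1.94/3 = 0.6467.
Geometric mean = √(0.6800 × 0.6467) = 0.6631.
HTMT = 0.4500 / 0.6631 = 0.679.

0.679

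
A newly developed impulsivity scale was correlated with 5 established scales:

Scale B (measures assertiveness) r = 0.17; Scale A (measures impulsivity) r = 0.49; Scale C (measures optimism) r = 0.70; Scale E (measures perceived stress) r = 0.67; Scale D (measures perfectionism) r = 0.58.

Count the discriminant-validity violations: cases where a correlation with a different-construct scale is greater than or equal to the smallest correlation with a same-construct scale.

3

Convergent (same construct = impulsivity): Scale A.
Smallest convergent = 0.49. Discriminant values: 0.17, 0.70, 0.67, 0.58; count ≥ 0.49 → 3.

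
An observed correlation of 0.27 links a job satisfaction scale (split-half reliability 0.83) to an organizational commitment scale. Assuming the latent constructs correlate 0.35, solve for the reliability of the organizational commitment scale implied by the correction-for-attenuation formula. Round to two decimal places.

r_true = r_obs / √(r_xx · r_yy) ⇒ 0.35 = 0.27 / √(0.83 · r_yy).
√(0.83 · r_yy) = 0.27 / 0.35 = 0.7714; 0.83 · r_yy = 0.5951; r_yy = 0.5951 / 0.83 ≈ 0.72.

0.72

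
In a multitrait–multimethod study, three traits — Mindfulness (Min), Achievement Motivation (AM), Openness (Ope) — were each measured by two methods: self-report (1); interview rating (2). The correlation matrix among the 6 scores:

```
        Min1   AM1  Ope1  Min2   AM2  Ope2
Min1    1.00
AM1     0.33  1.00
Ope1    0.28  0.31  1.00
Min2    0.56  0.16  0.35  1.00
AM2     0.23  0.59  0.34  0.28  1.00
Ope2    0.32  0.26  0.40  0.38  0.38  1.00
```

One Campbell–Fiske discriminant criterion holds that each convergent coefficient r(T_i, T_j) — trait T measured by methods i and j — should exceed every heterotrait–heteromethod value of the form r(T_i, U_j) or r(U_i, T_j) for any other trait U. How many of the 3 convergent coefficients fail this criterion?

Checking each validity diagonal entry against its comparison values:
Min (methods 1·2): 0.56 vs {0.23, 0.16, 0.32, 0.35} → pass.
AM (methods 1·2): 0.59 vs {0.16, 0.23, 0.26, 0.34} → pass.
Ope (methods 1·2): 0.40 vs {0.35, 0.32, 0.34, 0.26} → pass.
0 of 3 fail.

0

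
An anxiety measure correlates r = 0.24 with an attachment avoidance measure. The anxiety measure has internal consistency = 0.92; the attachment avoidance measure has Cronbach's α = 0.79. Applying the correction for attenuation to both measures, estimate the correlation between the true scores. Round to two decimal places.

0.28

r_true = r_obs / √(r_xx · r_yy) = 0.24 / √(0.92 × 0.79) = 0.24 / √0.7268 = 0.24 / 0.8525 ≈ 0.28.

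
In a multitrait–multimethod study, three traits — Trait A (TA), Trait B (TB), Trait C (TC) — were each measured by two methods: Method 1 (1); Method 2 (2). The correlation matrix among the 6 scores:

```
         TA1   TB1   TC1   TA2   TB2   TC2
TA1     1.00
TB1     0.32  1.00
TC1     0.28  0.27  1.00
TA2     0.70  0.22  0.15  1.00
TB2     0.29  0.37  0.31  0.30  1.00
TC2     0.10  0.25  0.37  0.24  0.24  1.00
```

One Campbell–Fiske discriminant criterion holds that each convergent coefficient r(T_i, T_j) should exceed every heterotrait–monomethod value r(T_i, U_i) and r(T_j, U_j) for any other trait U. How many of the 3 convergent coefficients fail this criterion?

0

Checking each validity diagonal entry against its comparison values:
TA (methods 1·2): 0.70 vs {0.32, 0.30, 0.28, 0.24} → pass.
TB (methods 1·2): 0.37 vs {0.32, 0.30, 0.27, 0.24} → pass.
TC (methods 1·2): 0.37 vs {0.28, 0.24, 0.27, 0.24} → pass.
0 of 3 fail.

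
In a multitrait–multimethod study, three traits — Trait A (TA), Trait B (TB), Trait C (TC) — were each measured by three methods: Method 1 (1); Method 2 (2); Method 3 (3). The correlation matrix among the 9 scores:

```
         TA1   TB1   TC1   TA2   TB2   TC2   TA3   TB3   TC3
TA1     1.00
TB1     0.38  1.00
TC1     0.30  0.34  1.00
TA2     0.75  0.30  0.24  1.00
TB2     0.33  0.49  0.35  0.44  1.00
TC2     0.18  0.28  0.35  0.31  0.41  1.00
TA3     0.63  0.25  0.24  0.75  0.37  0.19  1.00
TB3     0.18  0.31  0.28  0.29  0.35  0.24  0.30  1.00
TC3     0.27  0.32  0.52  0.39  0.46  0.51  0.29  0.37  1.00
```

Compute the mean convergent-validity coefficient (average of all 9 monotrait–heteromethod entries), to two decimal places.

0.52

Convergent values: 0.75, 0.63, 0.75, 0.49, 0.31, 0.35, 0.35, 0.52, 0.51; mean = 4.66/9 = 0.52.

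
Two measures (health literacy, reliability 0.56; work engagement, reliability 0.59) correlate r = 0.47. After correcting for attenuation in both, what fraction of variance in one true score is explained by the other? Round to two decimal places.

0.67

Disattenuated r = 0.47 / √(0.56 × 0.59) = 0.47 / 0.5748 = 0.8177.
Shared true-score variance = 0.8177² = 0.6686 ≈ 0.67.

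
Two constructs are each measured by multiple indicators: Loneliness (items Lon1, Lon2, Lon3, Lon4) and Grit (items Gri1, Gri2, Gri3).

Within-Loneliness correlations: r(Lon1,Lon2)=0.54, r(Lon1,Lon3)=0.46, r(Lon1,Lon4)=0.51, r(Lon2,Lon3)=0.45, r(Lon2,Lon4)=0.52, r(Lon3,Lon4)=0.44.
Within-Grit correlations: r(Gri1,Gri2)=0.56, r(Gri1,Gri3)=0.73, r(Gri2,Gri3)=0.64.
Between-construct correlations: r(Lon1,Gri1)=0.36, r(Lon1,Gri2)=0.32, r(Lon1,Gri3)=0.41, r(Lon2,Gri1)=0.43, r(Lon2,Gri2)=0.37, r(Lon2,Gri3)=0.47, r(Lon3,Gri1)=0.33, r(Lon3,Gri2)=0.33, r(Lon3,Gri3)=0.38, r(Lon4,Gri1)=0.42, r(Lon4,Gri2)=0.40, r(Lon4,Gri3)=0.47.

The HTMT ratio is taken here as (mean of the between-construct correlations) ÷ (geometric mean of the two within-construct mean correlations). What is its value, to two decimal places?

0.70

Mean between = 4.69/12 = 0.3908.
Mean within-Lon = 2.92/6 = 0.4867; mean within-Gri = 1.93/3 = 0.6433.
Geometric mean = √(0.4867 × 0.6433) = 0.5595.
HTMT = 0.3908 / 0.5595 = 0.70.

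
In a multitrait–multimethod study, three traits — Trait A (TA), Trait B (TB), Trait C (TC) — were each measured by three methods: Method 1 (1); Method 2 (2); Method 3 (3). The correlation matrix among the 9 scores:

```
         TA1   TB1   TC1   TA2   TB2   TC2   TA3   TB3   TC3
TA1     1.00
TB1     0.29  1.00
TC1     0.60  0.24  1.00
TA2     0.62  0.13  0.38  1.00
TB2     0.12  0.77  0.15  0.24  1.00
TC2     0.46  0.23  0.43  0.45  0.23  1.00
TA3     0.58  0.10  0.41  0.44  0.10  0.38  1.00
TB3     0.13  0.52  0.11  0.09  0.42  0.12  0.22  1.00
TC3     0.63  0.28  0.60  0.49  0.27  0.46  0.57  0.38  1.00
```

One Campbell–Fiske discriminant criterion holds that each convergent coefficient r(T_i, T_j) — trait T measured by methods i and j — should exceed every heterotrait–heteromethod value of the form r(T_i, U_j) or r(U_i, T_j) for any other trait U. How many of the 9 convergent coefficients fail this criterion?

5

Convergent coefficients and their comparison sets:
TA (methods 1·2): 0.62 vs {0.12, 0.13, 0.46, 0.38} → pass.
TA (methods 1·3): 0.58 vs {0.13, 0.10, 0.63, 0.41} → fail.
TA (methods 2·3): 0.44 vs {0.09, 0.10, 0.49, 0.38} → fail.
TB (methods 1·2): 0.77 vs {0.13, 0.12, 0.23, 0.15} → pass.
TB (methods 1·3): 0.52 vs {0.10, 0.13, 0.28, 0.11} → pass.
TB (methods 2·3): 0.42 vs {0.10, 0.09, 0.27, 0.12} → pass.
TC (methods 1·2): 0.43 vs {0.38, 0.46, 0.15, 0.23} → fail.
TC (methods 1·3): 0.60 vs {0.41, 0.63, 0.11, 0.28} → fail.
TC (methods 2·3): 0.46 vs {0.38, 0.49, 0.12, 0.27} → fail.
5 of 9 fail.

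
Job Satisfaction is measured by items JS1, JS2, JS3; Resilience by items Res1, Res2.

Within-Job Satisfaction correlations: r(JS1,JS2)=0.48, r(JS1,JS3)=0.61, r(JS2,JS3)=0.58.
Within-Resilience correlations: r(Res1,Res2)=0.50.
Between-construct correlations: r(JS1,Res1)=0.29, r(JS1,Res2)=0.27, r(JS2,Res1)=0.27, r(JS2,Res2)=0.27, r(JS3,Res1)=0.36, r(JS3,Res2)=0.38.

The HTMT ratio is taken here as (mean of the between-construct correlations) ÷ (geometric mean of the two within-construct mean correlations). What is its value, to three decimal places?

Mean heterotrait r = 1.84/6 = 0.3067.
Mean within-JS = 1.67/3 = 0.5567; mean within-Res = 0.50/1 = 0.5000.
Geometric mean = √(0.5567 × 0.5000) = 0.5276.
HTMT = 0.3067 / 0.5276 = 0.581.

0.581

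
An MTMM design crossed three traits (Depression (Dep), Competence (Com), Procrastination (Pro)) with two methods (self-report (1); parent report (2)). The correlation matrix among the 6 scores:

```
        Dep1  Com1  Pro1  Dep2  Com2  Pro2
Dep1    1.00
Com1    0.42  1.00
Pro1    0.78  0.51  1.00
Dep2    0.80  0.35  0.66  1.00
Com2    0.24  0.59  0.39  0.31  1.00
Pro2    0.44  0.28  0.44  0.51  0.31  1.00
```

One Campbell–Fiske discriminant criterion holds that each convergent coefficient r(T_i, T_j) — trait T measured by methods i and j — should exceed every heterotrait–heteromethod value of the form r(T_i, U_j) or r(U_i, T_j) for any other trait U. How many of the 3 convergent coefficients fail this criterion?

1

Checking each validity diagonal entry against its comparison values:
Dep (methods 1·2): 0.80 vs {0.24, 0.35, 0.44, 0.66} → pass.
Com (methods 1·2): 0.59 vs {0.35, 0.24, 0.28, 0.39} → pass.
Pro (methods 1·2): 0.44 vs {0.66, 0.44, 0.39, 0.28} → fail.
1 of 3 fail.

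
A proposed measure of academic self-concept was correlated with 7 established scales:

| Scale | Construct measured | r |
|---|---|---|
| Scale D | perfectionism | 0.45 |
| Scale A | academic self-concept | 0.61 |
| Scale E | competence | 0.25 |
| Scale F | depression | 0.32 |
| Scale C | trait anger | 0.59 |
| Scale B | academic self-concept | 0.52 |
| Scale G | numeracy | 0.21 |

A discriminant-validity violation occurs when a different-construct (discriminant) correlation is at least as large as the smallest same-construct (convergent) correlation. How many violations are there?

1

Convergent (same construct = academic self-concept): Scale A, Scale B.
Smallest convergent = 0.52. Discriminant values: 0.45, 0.25, 0.32, 0.59, 0.21; count ≥ 0.52 → 1.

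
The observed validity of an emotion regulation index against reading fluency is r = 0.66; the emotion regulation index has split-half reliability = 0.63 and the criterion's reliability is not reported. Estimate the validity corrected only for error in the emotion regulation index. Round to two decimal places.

Single correction: r_c = r_obs / √r_xx = 0.66 / √0.63 = 0.66 / 0.7937 ≈ 0.83.

0.83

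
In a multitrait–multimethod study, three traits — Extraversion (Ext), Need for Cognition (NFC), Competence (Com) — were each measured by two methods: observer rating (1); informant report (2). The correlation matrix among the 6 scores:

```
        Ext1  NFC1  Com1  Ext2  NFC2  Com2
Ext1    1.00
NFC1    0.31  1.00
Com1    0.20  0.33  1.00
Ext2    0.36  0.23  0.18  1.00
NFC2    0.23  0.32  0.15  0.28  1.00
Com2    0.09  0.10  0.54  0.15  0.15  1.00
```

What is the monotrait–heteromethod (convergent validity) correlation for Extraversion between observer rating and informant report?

0.36

Same trait (Ext), different methods: r(Ext1, Ext2) = 0.36.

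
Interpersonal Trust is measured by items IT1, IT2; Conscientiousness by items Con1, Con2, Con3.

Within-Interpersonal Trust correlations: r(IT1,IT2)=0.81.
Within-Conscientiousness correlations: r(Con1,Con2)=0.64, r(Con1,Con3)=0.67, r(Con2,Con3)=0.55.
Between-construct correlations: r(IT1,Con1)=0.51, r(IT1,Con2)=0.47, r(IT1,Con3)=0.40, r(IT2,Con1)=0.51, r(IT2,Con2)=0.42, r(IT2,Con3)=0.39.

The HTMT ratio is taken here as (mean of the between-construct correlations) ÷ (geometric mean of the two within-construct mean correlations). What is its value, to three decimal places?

Mean heterotrait r = 2.70/6 = 0.4500.
Mean within-IT = 0.81/1 = 0.8100; mean within-Con = 1.86/3 = 0.6200.
Geometric mean = √(0.8100 × 0.6200) = 0.7087.
HTMT = 0.4500 / 0.7087 = 0.635.

0.635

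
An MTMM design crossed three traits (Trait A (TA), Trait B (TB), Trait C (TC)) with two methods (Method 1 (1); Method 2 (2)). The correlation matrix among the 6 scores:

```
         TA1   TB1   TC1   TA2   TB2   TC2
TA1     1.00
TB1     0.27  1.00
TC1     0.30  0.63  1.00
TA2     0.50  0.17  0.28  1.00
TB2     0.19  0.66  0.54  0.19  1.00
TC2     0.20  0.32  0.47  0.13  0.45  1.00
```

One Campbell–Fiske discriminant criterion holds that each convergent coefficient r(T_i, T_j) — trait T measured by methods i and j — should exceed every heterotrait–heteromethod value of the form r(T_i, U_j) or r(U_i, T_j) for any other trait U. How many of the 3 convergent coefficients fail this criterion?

Checking each validity diagonal entry against its comparison values:
TA (methods 1·2): 0.50 vs {0.19, 0.17, 0.20, 0.28} → pass.
TB (methods 1·2): 0.66 vs {0.17, 0.19, 0.32, 0.54} → pass.
TC (methods 1·2): 0.47 vs {0.28, 0.20, 0.54, 0.32} → fail.
1 of 3 fail.

1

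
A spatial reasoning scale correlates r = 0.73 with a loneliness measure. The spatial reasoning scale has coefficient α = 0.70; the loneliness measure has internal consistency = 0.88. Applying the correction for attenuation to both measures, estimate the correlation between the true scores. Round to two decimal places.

0.93

r_true = r_obs / √(r_xx · r_yy) = 0.73 / √(0.70 × 0.88) = 0.73 / √0.6160 = 0.73 / 0.7849 ≈ 0.93.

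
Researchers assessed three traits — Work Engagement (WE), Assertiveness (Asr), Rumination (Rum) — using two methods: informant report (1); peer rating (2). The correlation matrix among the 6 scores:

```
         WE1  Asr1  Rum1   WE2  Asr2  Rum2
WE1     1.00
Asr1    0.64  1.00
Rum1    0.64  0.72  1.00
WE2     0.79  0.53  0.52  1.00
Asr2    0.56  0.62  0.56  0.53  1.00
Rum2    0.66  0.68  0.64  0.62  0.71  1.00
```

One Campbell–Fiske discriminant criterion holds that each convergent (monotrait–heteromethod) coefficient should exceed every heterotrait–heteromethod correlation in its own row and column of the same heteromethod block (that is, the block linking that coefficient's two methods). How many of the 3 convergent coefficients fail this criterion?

2

Convergent coefficients and their comparison sets:
WE (methods 1·2): 0.79 vs {0.56, 0.53, 0.66, 0.52} → pass.
Asr (methods 1·2): 0.62 vs {0.53, 0.56, 0.68, 0.56} → fail.
Rum (methods 1·2): 0.64 vs {0.52, 0.66, 0.56, 0.68} → fail.
2 of 3 fail.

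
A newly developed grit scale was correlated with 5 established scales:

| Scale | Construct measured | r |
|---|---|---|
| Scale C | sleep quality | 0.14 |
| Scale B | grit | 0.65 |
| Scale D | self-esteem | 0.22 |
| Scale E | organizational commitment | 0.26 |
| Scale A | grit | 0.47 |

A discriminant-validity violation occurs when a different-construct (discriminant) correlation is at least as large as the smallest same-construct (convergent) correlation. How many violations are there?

Convergent (same construct = grit): Scale B, Scale A.
Smallest convergent = 0.47. Discriminant values: 0.14, 0.22, 0.26; count ≥ 0.47 → 0.

0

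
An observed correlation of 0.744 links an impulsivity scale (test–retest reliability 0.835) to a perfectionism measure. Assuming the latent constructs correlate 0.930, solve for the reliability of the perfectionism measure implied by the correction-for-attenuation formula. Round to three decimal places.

r_true = r_obs / √(r_xx · r_yy) ⇒ 0.930 = 0.744 / √(0.835 · r_yy).
√(0.835 · r_yy) = 0.744 / 0.930 = 0.8000; 0.835 · r_yy = 0.6400; r_yy = 0.6400 / 0.835 ≈ 0.766.

0.766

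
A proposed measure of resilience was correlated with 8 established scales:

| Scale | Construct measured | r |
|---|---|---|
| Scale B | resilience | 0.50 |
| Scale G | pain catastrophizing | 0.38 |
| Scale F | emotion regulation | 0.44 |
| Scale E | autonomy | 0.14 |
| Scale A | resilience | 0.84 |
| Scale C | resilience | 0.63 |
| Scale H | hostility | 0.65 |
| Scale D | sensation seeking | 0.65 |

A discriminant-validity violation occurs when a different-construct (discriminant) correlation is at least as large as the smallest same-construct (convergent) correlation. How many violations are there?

2

Convergent (same construct = resilience): Scale B, Scale A, Scale C.
Smallest convergent = 0.50. Discriminant values: 0.38, 0.44, 0.14, 0.65, 0.65; count ≥ 0.50 → 2.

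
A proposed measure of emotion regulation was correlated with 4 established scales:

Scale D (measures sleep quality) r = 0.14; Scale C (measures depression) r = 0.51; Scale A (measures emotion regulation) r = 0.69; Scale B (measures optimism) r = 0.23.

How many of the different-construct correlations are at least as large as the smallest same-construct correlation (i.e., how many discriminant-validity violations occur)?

0

Convergent (same construct = emotion regulation): Scale A.
Smallest convergent = 0.69. Discriminant values: 0.14, 0.51, 0.23; count ≥ 0.69 → 0.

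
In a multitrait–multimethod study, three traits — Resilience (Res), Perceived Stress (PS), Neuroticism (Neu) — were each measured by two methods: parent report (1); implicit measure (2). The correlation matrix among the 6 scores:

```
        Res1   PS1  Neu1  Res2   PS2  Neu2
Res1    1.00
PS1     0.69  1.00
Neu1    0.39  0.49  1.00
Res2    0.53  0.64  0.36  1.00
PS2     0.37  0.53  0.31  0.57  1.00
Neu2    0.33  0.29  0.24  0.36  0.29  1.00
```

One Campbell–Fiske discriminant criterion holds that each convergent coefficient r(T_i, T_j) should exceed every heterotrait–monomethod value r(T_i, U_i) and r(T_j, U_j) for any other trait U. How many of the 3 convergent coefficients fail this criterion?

3

Each convergent coefficient versus the relevant comparison correlations:
Res (methods 1·2): 0.53 vs {0.69, 0.57, 0.39, 0.36} → fail.
PS (methods 1·2): 0.53 vs {0.69, 0.57, 0.49, 0.29} → fail.
Neu (methods 1·2): 0.24 vs {0.39, 0.36, 0.49, 0.29} → fail.
3 of 3 fail.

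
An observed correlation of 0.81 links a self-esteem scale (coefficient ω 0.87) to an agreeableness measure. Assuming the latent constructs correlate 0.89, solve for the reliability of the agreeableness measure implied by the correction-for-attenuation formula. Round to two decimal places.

0.95

r_true = r_obs / √(r_xx · r_yy) ⇒ 0.89 = 0.81 / √(0.87 · r_yy).
√(0.87 · r_yy) = 0.81 / 0.89 = 0.9101; 0.87 · r_yy = 0.8283; r_yy = 0.8283 / 0.87 ≈ 0.95.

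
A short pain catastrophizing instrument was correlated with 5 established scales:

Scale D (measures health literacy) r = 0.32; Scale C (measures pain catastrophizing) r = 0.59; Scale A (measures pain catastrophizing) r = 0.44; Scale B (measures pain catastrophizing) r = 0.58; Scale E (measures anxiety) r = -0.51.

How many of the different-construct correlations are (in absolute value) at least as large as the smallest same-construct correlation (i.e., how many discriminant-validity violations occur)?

1

Convergent (same construct = pain catastrophizing): Scale C, Scale A, Scale B.
Smallest convergent = 0.44. Discriminant |r|: 0.32, 0.51; count ≥ 0.44 → 1.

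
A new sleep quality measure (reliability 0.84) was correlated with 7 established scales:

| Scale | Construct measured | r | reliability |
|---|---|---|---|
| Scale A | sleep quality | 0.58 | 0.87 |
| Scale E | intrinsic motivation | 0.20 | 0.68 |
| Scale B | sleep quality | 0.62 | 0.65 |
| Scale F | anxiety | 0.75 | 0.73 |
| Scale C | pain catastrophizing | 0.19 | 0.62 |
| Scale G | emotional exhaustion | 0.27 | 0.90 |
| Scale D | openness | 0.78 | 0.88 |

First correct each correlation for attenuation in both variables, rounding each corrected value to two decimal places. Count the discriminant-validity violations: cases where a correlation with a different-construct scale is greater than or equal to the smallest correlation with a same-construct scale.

Disattenuated r (r / √(r_scale · r_new)):
  Scale A (conv): 0.58 / √(0.87·0.84) = 0.68
  Scale E (disc): 0.20 / √(0.68·0.84) = 0.26
  Scale B (conv): 0.62 / √(0.65·0.84) = 0.84
  Scale F (disc): 0.75 / √(0.73·0.84) = 0.96
  Scale C (disc): 0.19 / √(0.62·0.84) = 0.26
  Scale G (disc): 0.27 / √(0.90·0.84) = 0.31
  Scale D (disc): 0.78 / √(0.88·0.84) = 0.91
Smallest convergent = 0.68. Discriminant values: 0.26, 0.96, 0.26, 0.31, 0.91; count ≥ 0.68 → 2.

2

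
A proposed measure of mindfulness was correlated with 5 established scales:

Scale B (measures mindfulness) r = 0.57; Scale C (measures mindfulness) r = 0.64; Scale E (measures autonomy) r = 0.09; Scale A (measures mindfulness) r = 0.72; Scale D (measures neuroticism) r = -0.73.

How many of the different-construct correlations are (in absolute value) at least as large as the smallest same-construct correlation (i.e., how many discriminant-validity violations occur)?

1

Convergent (same construct = mindfulness): Scale B, Scale C, Scale A.
Smallest convergent = 0.57. Discriminant |r|: 0.09, 0.73; count ≥ 0.57 → 1.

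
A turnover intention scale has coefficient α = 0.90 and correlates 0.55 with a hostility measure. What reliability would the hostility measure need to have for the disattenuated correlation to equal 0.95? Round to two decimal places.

0.37

r_true = r_obs / √(r_xx · r_yy) ⇒ 0.95 = 0.55 / √(0.90 · r_yy).
√(0.90 · r_yy) = 0.55 / 0.95 = 0.5789; 0.90 · r_yy = 0.3351; r_yy = 0.3351 / 0.90 ≈ 0.37.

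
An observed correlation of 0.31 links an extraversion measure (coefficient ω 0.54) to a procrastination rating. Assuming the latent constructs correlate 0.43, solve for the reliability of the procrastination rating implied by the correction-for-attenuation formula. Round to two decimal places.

r_true = r_obs / √(r_xx · r_yy) ⇒ 0.43 = 0.31 / √(0.54 · r_yy).
√(0.54 · r_yy) = 0.31 / 0.43 = 0.7209; 0.54 · r_yy = 0.5197; r_yy = 0.5197 / 0.54 ≈ 0.96.

0.96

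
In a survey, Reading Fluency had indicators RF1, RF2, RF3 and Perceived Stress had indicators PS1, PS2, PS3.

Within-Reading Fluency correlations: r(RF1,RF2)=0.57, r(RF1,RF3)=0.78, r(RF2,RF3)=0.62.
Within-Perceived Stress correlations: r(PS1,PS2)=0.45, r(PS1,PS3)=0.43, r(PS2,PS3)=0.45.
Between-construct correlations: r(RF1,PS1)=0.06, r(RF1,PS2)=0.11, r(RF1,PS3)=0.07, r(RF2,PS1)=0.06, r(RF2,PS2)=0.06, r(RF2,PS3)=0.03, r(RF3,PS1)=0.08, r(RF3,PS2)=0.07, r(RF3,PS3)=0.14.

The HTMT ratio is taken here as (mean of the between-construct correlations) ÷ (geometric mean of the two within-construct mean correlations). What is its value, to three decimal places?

0.140

Mean between = 0.68/9 = 0.0756.
Mean within-RF = 1.97/3 = 0.6567; mean within-PS = 1.33/3 = 0.4433.
Geometric mean = √(0.6567 × 0.4433) = 0.5396.
HTMT = 0.0756 / 0.5396 = 0.140.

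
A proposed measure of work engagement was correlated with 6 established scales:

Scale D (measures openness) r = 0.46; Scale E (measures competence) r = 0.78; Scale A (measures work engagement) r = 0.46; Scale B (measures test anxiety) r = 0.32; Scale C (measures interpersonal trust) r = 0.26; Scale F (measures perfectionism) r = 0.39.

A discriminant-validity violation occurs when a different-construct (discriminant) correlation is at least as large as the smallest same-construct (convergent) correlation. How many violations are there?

2

Convergent (same construct = work engagement): Scale A.
Smallest convergent = 0.46. Discriminant values: 0.46, 0.78, 0.32, 0.26, 0.39; count ≥ 0.46 → 2.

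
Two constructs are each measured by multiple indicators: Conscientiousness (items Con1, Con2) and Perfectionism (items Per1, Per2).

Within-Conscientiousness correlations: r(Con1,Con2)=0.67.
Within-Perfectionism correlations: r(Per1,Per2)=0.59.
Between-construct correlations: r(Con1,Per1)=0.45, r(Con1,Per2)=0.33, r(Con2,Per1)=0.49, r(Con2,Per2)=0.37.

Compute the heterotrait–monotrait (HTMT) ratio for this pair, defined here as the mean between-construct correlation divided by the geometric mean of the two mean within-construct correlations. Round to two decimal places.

0.65

Mean heterotrait r = 1.64/4 = 0.4100.
Mean within-Con = 0.67/1 = 0.6700; mean within-Per = 0.59/1 = 0.5900.
Geometric mean = √(0.6700 × 0.5900) = 0.6287.
HTMT = 0.4100 / 0.6287 = 0.65.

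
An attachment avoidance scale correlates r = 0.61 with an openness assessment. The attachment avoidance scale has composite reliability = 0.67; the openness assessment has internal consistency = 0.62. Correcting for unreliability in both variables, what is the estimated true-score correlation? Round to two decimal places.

0.95

r_true = r_obs / √(r_xx · r_yy) = 0.61 / √(0.67 × 0.62) = 0.61 / √0.4154 = 0.61 / 0.6445 ≈ 0.95.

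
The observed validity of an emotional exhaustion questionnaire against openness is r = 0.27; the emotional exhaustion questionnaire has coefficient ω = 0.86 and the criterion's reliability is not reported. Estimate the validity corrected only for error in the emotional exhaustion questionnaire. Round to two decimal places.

0.29

Single correction: r_c = r_obs / √r_xx = 0.27 / √0.86 = 0.27 / 0.9274 ≈ 0.29.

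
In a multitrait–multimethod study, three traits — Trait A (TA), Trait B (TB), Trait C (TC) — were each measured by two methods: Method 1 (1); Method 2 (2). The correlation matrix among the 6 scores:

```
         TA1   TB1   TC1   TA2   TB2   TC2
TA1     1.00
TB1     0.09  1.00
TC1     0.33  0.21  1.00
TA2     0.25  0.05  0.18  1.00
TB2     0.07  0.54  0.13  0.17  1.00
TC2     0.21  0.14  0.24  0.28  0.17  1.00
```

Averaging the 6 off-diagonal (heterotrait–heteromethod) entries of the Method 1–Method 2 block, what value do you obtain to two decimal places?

0.13

HTHM values (method 1 × method 2): 0.07, 0.21, 0.05, 0.14, 0.18, 0.13; mean = 0.78/6 = 0.13.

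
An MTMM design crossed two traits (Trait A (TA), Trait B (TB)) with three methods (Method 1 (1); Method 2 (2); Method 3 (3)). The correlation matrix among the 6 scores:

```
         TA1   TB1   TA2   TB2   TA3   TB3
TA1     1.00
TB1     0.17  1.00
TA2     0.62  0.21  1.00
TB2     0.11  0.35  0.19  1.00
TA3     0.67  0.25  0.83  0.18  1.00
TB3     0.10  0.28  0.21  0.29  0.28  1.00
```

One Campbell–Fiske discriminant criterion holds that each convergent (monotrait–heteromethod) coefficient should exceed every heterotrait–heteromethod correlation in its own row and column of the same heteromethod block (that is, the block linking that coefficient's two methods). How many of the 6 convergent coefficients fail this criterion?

0

Convergent coefficients and their comparison sets:
TA (methods 1·2): 0.62 vs {0.11, 0.21} → pass.
TA (methods 1·3): 0.67 vs {0.10, 0.25} → pass.
TA (methods 2·3): 0.83 vs {0.21, 0.18} → pass.
TB (methods 1·2): 0.35 vs {0.21, 0.11} → pass.
TB (methods 1·3): 0.28 vs {0.25, 0.10} → pass.
TB (methods 2·3): 0.29 vs {0.18, 0.21} → pass.
0 of 6 fail.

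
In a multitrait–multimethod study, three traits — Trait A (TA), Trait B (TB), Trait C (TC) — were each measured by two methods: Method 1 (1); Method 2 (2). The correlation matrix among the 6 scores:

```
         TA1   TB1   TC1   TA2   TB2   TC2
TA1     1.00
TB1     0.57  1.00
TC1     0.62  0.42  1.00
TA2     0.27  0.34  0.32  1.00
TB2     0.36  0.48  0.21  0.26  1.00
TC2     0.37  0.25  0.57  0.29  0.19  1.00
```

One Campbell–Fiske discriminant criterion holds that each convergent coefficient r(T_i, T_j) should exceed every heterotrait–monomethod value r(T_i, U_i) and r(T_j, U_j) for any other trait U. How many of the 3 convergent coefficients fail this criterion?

Each convergent coefficient versus the relevant comparison correlations:
TA (methods 1·2): 0.27 vs {0.57, 0.26, 0.62, 0.29} → fail.
TB (methods 1·2): 0.48 vs {0.57, 0.26, 0.42, 0.19} → fail.
TC (methods 1·2): 0.57 vs {0.62, 0.29, 0.42, 0.19} → fail.
3 of 3 fail.

3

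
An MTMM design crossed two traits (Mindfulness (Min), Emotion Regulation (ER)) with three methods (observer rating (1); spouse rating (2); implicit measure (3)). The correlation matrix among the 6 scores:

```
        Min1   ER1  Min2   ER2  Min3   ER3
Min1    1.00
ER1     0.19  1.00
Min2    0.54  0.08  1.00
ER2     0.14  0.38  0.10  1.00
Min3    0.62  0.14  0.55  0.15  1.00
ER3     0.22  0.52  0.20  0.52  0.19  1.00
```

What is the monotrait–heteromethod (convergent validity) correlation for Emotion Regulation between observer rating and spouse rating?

Same trait (ER), different methods: r(ER1, ER2) = 0.38.

0.38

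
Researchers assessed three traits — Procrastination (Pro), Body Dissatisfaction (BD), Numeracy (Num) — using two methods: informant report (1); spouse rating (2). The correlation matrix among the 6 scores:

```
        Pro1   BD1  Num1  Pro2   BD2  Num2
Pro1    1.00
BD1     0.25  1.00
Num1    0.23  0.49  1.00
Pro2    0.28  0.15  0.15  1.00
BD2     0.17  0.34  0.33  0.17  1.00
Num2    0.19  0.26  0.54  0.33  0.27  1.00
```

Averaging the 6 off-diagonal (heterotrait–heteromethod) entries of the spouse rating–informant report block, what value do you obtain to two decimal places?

0.21

HTHM values (method 2 × method 1): 0.15, 0.15, 0.17, 0.33, 0.19, 0.26; mean = 1.25/6 = 0.21.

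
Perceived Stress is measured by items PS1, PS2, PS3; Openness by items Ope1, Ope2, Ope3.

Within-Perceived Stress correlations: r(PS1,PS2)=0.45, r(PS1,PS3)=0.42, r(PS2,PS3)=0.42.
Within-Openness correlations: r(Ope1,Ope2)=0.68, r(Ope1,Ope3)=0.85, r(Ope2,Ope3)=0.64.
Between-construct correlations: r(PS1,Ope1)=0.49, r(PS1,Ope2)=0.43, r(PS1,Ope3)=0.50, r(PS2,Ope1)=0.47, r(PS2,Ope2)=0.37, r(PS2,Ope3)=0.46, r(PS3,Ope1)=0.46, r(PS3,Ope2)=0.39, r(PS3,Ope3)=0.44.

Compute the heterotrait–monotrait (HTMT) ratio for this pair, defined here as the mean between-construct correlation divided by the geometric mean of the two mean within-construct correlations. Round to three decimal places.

Mean between = 4.01/9 = 0.4456.
Mean within-PS = 1.29/3 = 0.4300; mean within-Ope = 2.17/3 = 0.7233.
Geometric mean = √(0.4300 × 0.7233) = 0.5577.
HTMT = 0.4456 / 0.5577 = 0.799.

0.799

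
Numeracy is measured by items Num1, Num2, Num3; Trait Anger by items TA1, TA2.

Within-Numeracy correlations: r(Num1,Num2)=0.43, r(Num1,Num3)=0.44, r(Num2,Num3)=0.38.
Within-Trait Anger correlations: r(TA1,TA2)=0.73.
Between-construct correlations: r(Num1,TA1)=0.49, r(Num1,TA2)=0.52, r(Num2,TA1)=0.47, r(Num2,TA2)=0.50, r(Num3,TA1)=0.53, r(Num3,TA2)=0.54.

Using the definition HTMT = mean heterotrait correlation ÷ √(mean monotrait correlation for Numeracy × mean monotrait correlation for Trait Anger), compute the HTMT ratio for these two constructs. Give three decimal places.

0.922

Mean between = 3.05/6 = 0.5083.
Mean within-Num = 1.25/3 = 0.4167; mean within-TA = 0.73/1 = 0.7300.
Geometric mean = √(0.4167 × 0.7300) = 0.5515.
HTMT = 0.5083 / 0.5515 = 0.922.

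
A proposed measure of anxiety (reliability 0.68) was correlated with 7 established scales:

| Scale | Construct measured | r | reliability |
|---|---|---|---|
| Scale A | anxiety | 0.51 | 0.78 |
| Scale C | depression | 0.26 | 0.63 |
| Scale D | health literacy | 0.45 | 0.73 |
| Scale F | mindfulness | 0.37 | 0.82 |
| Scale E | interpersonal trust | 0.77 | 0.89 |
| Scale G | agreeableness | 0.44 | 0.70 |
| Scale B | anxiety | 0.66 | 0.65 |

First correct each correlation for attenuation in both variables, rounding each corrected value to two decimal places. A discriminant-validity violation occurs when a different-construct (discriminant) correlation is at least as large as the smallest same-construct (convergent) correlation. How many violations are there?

1

Disattenuated r (r / √(r_scale · r_new)):
  Scale A (conv): 0.51 / √(0.78·0.68) = 0.70
  Scale C (disc): 0.26 / √(0.63·0.68) = 0.40
  Scale D (disc): 0.45 / √(0.73·0.68) = 0.64
  Scale F (disc): 0.37 / √(0.82·0.68) = 0.50
  Scale E (disc): 0.77 / √(0.89·0.68) = 0.99
  Scale G (disc): 0.44 / √(0.70·0.68) = 0.64
  Scale B (conv): 0.66 / √(0.65·0.68) = 0.99
Smallest convergent = 0.70. Discriminant values: 0.40, 0.64, 0.50, 0.99, 0.64; count ≥ 0.70 → 1.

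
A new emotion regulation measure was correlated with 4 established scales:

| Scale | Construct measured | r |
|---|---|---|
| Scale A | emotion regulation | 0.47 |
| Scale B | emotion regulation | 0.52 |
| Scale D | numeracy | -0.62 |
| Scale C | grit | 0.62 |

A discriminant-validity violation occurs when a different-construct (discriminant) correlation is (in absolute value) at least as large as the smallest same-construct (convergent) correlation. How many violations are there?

Convergent (same construct = emotion regulation): Scale A, Scale B.
Smallest convergent = 0.47. Discriminant |r|: 0.62, 0.62; count ≥ 0.47 → 2.

2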